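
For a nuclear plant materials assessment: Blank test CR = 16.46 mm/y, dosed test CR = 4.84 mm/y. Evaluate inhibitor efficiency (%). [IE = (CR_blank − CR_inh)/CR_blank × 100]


Apply the inhibitor-efficiency definition: IE = (CR_blank − CR_inh)/CR_blank × 100
IE = (16.46 − 4.84) / 16.46 × 100
IE = 11.62 / 16.46 × 100 = 70.6 %

70.6 %


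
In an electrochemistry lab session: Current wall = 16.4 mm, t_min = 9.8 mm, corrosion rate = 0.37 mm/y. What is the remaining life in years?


Apply the remaining-life relation: RL = (t_current − t_min) / CR
RL = (16.4 − 9.8) / 0.37 = 6.6 / 0.37 = 17.8 years

17.8 years


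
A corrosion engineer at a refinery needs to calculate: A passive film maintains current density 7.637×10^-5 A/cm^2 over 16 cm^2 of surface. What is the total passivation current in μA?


I = i_pass * A, then convert A → μA (×10^6)
I = 7.637×10^-5 * 16 * 10^6 = 1221.92 μA

1221.92 μA


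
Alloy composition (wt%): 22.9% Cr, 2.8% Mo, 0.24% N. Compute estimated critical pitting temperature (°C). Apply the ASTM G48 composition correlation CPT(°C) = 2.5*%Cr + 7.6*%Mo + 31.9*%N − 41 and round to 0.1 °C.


Apply the ASTM G48 empirical CPT estimate: CPT(°C) = 2.5*%Cr + 7.6*%Mo + 31.9*%N − 41
2.5*22.9 = 57.25; 7.6*2.8 = 21.28; 31.9*0.24 = 7.656
CPT = 57.25 + 21.28 + 7.656 − 41 = 45.186 °C
Rounded to 0.1 °C: CPT ≈ 45.2 °C

45.2 °C


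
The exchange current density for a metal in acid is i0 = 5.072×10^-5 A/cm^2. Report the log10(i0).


i0 = 5.072×10^-5 A/cm^2
log10(i0) = -4.295

-4.295


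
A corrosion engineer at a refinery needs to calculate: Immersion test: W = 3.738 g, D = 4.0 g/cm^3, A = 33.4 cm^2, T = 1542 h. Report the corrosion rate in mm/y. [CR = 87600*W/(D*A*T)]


Apply the mm/y weight-loss relation: CR = 87600 * W / (D * A * T)
Numerator: 87600 * 3.738 = 327448.8
Denominator: 4.0 * 33.4 * 1542 = 206011.2
CR = 327448.8 / 206011.2 = 1.58947 mm/y

1.58947 mm/y


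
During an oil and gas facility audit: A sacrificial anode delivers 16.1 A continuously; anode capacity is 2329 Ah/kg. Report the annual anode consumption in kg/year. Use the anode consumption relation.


Annual consumption = current * hours per year / capacity
Rate = 16.1 * 8760 / 2329 = 60.6 kg/year

60.6 kg/year


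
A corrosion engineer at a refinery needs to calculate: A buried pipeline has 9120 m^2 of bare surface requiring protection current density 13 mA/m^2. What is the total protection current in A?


I = area * current density, then convert mA → A (÷1000)
I = 9120 * 13 / 1000 = 118.56 A

118.56 A


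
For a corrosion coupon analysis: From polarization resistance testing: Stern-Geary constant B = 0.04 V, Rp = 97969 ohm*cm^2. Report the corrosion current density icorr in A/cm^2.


Apply the Stern-Geary relation: icorr = B / Rp
icorr = 0.04 / 97969 = 4.083×10^-7 A/cm^2

4.083×10^-7 A/cm^2


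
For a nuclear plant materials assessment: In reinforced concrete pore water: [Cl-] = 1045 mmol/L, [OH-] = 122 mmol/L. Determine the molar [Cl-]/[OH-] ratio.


Threshold parameter = [Cl-] / [OH-] (molar basis; both in mmol/L, so units cancel)
Ratio = 1045 / 122 = 8.57

8.57


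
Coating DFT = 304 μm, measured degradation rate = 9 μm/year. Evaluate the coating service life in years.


Service life = thickness / degradation rate
Life = 304 / 9 = 33.8 years

33.8 years


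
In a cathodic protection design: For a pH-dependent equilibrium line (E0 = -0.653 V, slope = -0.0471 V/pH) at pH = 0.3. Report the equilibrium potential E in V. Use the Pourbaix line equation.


Apply the Pourbaix line equation: E = E0 + slope*pH
E = -0.653 + (-0.0471)*0.3 = -0.653 + (-0.01413) = -0.66713 V
Rounded to 4 decimal places: E = -0.6671 V

-0.6671 V


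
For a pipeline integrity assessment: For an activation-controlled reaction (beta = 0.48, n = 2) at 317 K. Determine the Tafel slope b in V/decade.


Apply the Tafel slope relation: b = 2.303*R*T/(beta*n*F)
Numerator: 2.303 * 8.314 * 317 = 6069.64
Denominator: 0.48 * 2 * 96485 = 92625.6
b = 6069.64 / 92625.6 = 0.0655 V/decade

0.0655 V/decade


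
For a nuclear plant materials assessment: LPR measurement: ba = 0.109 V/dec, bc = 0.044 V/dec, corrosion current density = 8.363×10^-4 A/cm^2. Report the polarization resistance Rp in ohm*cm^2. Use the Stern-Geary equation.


Apply the Stern-Geary equation: Rp = ba*bc / (2.303*icorr*(ba+bc))
ba*bc = 0.109*0.044 = 0.004796
ba+bc = 0.153; 2.303*icorr*(ba+bc) = 2.303*8.363×10^-4*0.153 = 2.9467783×10^-4
Rp = 0.004796 / 2.9467783×10^-4 = 16.3 ohm*cm^2

16.3 ohm*cm^2


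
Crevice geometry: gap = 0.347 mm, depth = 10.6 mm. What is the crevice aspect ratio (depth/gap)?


Aspect ratio = depth / gap
Ratio = 10.6 / 0.347 = 30.5

30.5


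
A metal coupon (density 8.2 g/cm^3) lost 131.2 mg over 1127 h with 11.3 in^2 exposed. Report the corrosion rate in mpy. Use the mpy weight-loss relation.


Apply the mpy weight-loss relation: CR = 534 * W / (D * A * T)
Numerator: 534 * 131.2 = 70060.8
Denominator: 8.2 * 11.3 * 1127 = 104427.82
CR = 70060.8 / 104427.82 = 0.6709 mpy

0.6709 mpy


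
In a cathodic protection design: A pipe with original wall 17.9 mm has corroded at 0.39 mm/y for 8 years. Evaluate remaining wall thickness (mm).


Remaining wall = original − CR × time
t = 17.9 − 0.39*8 = 17.9 − 3.12 = 14.78 mm

14.78 mm


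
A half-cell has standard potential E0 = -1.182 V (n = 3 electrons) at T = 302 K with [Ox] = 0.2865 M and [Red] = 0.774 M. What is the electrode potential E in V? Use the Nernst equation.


Apply the Nernst equation: E = E0 + (RT/nF)*ln([Ox]/[Red])
Step 1: RT/nF = 8.314*302/(3*96485) = 0.00867433 V
Step 2: [Ox]/[Red] = 0.2865/0.774 = 0.370155
Step 3: ln(0.370155) = -0.993833
Step 4: correction = 0.00867433 * -0.993833 = -0.0086 V
E = -1.182 + -0.0086 = -1.1906 V

-1.1906 V


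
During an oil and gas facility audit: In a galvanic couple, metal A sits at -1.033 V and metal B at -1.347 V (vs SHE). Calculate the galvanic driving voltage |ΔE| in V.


Driving voltage is the absolute potential difference.
|ΔE| = |-1.033 − (-1.347)| = 0.314 V

0.314 V


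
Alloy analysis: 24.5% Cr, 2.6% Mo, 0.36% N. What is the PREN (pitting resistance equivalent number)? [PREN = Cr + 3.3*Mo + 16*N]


Apply the PREN formula: PREN = Cr + 3.3*Mo + 16*N
PREN = 24.5 + 3.3*2.6 + 16*0.36
PREN = 24.5 + 8.58 + 5.76 = 38.84

38.84


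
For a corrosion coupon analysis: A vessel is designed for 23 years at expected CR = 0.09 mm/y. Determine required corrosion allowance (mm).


Corrosion allowance = CR × design life
CA = 0.09 * 23 = 2.07 mm

2.07 mm


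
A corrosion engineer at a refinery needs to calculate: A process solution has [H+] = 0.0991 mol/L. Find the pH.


pH = −log10[H+]
pH = −log10(0.0991) = 1.0

1.0


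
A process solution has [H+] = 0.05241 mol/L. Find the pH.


pH = −log10[H+]
pH = −log10(0.05241) = 1.28

1.28


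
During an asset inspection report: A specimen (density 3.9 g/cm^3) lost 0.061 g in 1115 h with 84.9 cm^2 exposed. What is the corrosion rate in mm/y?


Apply the mm/y weight-loss relation: CR = 87600 * W / (D * A * T)
Numerator: 87600 * 0.061 = 5343.6
Denominator: 3.9 * 84.9 * 1115 = 369187.65
CR = 5343.6 / 369187.65 = 0.0145 mm/y

0.0145 mm/y


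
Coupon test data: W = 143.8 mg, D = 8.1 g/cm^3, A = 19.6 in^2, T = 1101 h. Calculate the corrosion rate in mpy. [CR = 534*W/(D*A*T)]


Apply the mpy weight-loss relation: CR = 534 * W / (D * A * T)
Numerator: 534 * 143.8 = 76789.2
Denominator: 8.1 * 19.6 * 1101 = 174794.76
CR = 76789.2 / 174794.76 = 0.43931 mpy

0.43931 mpy


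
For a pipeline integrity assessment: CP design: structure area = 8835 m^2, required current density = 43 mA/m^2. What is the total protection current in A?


I = area * current density, then convert mA → A (÷1000)
I = 8835 * 43 / 1000 = 379.91 A

379.91 A


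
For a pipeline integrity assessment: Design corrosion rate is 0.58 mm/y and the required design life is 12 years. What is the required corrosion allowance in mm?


Corrosion allowance = CR × design life
CA = 0.58 * 12 = 6.96 mm

6.96 mm


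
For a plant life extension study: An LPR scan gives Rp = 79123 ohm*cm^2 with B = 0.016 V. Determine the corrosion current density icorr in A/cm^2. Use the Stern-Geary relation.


Apply the Stern-Geary relation: icorr = B / Rp
icorr = 0.016 / 79123 = 2.022×10^-7 A/cm^2

2.022×10^-7 A/cm^2


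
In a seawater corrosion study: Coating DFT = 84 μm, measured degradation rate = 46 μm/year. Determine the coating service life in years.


Service life = thickness / degradation rate
Life = 84 / 46 = 1.8 years

1.8 years


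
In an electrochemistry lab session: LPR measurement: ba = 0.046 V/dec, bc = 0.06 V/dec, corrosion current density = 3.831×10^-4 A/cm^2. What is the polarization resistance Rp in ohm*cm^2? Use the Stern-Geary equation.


Apply the Stern-Geary equation: Rp = ba*bc / (2.303*icorr*(ba+bc))
ba*bc = 0.046*0.06 = 0.00276
ba+bc = 0.106; 2.303*icorr*(ba+bc) = 2.303*3.831×10^-4*0.106 = 9.3521606×10^-5
Rp = 0.00276 / 9.3521606×10^-5 = 29.5 ohm*cm^2

29.5 ohm*cm^2


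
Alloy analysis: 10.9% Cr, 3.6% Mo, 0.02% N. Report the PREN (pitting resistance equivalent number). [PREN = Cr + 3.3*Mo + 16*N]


Apply the PREN formula: PREN = Cr + 3.3*Mo + 16*N
PREN = 10.9 + 3.3*3.6 + 16*0.02
PREN = 10.9 + 11.88 + 0.32 = 23.1

23.1


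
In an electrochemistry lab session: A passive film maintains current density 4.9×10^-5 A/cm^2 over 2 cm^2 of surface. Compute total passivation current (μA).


I = i_pass * A, then convert A → μA (×10^6)
I = 4.9×10^-5 * 2 * 10^6 = 98.0 μA

98.0 μA


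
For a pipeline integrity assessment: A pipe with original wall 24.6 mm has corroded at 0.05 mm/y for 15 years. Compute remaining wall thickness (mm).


Remaining wall = original − CR × time
t = 24.6 − 0.05*15 = 24.6 − 0.75 = 23.85 mm

23.85 mm


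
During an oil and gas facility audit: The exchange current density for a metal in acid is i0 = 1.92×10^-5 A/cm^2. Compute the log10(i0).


i0 = 1.92×10^-5 A/cm^2
log10(i0) = -4.717

-4.717


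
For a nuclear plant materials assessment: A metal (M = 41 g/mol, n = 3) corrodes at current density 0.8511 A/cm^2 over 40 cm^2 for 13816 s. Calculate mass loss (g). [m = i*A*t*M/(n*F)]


Apply Faraday's law: m = i*A*t*M / (n*F)
Total charge passed Q = i*A*t = 0.8511*40*13816 = 470351.904 C
m = Q*M/(n*F) = 470351.904*41/(3*96485) = 66.62323 g

66.62323 g


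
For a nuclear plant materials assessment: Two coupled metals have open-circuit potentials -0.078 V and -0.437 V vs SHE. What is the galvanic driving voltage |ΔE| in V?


Driving voltage is the absolute potential difference.
|ΔE| = |-0.078 − (-0.437)| = 0.359 V

0.359 V


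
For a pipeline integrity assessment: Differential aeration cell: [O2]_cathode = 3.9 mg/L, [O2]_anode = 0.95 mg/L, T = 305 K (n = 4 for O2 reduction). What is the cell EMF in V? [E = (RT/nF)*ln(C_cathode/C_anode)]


Apply the Nernst concentration-cell relation: E = (RT/nF)*ln(C_cathode/C_anode)
RT/nF = 8.314*305/(4*96485) = 0.00657037 V
ln(3.9/0.95) = 1.41227
E = 0.00657037 * 1.41227 = 0.00928 V

0.00928 V


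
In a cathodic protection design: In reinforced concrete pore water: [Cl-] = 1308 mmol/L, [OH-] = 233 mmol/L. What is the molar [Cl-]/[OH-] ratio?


Threshold parameter = [Cl-] / [OH-] (molar basis; both in mmol/L, so units cancel)
Ratio = 1308 / 233 = 5.61

5.61


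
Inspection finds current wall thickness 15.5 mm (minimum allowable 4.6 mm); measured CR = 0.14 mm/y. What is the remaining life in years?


Apply the remaining-life relation: RL = (t_current − t_min) / CR
RL = (15.5 − 4.6) / 0.14 = 10.9 / 0.14 = 77.9 years

77.9 years


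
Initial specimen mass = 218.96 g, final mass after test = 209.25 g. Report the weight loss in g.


Weight loss = initial − final
WL = 218.96 − 209.25 = 9.71 g

9.71 g


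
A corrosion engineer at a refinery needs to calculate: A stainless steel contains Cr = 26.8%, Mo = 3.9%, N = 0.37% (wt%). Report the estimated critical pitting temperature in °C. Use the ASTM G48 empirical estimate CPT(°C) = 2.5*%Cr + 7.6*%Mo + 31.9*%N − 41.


Apply the ASTM G48 empirical CPT estimate: CPT(°C) = 2.5*%Cr + 7.6*%Mo + 31.9*%N − 41
2.5*26.8 = 67; 7.6*3.9 = 29.64; 31.9*0.37 = 11.803
CPT = 67 + 29.64 + 11.803 − 41 = 67.443 °C
Rounded to 0.1 °C: CPT ≈ 67.4 °C

67.4 °C


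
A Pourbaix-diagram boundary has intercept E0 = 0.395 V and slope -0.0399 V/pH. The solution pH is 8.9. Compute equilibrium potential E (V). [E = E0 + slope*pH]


Apply the Pourbaix line equation: E = E0 + slope*pH
E = 0.395 + (-0.0399)*8.9 = 0.395 + (-0.35511) = 0.03989 V
Rounded to 3 decimal places: E = 0.040 V

0.040 V


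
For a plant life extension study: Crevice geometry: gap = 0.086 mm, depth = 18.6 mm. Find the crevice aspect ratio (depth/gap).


Aspect ratio = depth / gap
Ratio = 18.6 / 0.086 = 216.3

216.3


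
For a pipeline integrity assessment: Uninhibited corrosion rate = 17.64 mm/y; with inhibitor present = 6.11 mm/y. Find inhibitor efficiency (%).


Apply the inhibitor-efficiency definition: IE = (CR_blank − CR_inh)/CR_blank × 100
IE = (17.64 − 6.11) / 17.64 × 100
IE = 11.53 / 17.64 × 100 = 65.4 %

65.4 %


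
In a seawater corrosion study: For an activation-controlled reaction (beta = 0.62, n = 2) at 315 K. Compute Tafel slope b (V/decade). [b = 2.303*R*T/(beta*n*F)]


Apply the Tafel slope relation: b = 2.303*R*T/(beta*n*F)
Numerator: 2.303 * 8.314 * 315 = 6031.35
Denominator: 0.62 * 2 * 96485 = 119641.4
b = 6031.35 / 119641.4 = 0.0504 V/decade

0.0504 V/decade


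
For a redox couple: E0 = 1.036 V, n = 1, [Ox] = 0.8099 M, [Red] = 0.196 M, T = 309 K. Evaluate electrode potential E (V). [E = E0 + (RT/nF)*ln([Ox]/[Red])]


Apply the Nernst equation: E = E0 + (RT/nF)*ln([Ox]/[Red])
Step 1: RT/nF = 8.314*309/(1*96485) = 0.02662617 V
Step 2: [Ox]/[Red] = 0.8099/0.196 = 4.132143
Step 3: ln(4.132143) = 1.418796
Step 4: correction = 0.02662617 * 1.418796 = 0.038 V
E = 1.036 + 0.038 = 1.074 V

1.074 V


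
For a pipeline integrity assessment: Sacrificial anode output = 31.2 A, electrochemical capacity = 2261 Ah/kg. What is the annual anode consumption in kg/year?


Annual consumption = current * hours per year / capacity
Rate = 31.2 * 8760 / 2261 = 120.9 kg/year

120.9 kg/year


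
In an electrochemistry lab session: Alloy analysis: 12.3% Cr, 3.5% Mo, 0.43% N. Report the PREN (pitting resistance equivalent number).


Apply the PREN formula: PREN = Cr + 3.3*Mo + 16*N
PREN = 12.3 + 3.3*3.5 + 16*0.43
PREN = 12.3 + 11.55 + 6.88 = 30.73

30.73


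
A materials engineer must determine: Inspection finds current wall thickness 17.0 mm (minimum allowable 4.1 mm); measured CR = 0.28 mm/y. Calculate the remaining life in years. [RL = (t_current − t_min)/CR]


Apply the remaining-life relation: RL = (t_current − t_min) / CR
RL = (17.0 − 4.1) / 0.28 = 12.9 / 0.28 = 46.1 years

46.1 years


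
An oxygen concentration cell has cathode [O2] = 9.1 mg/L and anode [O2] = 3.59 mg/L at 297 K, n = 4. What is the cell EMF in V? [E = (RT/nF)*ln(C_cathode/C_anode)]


Apply the Nernst concentration-cell relation: E = (RT/nF)*ln(C_cathode/C_anode)
RT/nF = 8.314*297/(4*96485) = 0.00639804 V
ln(9.1/3.59) = 0.93012
E = 0.00639804 * 0.93012 = 0.00595 V

0.00595 V


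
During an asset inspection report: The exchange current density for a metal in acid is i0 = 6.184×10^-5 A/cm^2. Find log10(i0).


i0 = 6.184×10^-5 A/cm^2
log10(i0) = -4.209

-4.209


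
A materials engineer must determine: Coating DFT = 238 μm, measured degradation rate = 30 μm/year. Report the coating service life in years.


Service life = thickness / degradation rate
Life = 238 / 30 = 7.9 years

7.9 years


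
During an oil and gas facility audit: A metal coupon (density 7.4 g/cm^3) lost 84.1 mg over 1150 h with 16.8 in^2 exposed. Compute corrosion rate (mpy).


Apply the mpy weight-loss relation: CR = 534 * W / (D * A * T)
Numerator: 534 * 84.1 = 44909.4
Denominator: 7.4 * 16.8 * 1150 = 142968.0
CR = 44909.4 / 142968.0 = 0.314 mpy

0.314 mpy


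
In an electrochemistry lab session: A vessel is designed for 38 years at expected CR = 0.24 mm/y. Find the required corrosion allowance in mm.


Corrosion allowance = CR × design life
CA = 0.24 * 38 = 9.12 mm

9.12 mm


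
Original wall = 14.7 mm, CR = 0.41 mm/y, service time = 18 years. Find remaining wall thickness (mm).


Remaining wall = original − CR × time
t = 14.7 − 0.41*18 = 14.7 − 7.38 = 7.32 mm

7.32 mm


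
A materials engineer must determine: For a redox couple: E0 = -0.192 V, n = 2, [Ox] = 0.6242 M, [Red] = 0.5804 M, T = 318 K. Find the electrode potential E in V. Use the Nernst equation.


Apply the Nernst equation: E = E0 + (RT/nF)*ln([Ox]/[Red])
Step 1: RT/nF = 8.314*318/(2*96485) = 0.01370084 V
Step 2: [Ox]/[Red] = 0.6242/0.5804 = 1.075465
Step 3: ln(1.075465) = 0.072753
Step 4: correction = 0.01370084 * 0.072753 = 0.001 V
E = -0.192 + 0.001 = -0.191 V

-0.191 V


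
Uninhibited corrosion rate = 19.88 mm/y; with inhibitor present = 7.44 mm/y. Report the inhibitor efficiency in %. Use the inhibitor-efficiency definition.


Apply the inhibitor-efficiency definition: IE = (CR_blank − CR_inh)/CR_blank × 100
IE = (19.88 − 7.44) / 19.88 × 100
IE = 12.44 / 19.88 × 100 = 62.6 %

62.6 %


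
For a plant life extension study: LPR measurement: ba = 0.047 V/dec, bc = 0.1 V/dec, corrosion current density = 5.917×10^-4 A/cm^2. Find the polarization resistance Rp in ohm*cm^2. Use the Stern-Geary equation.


Apply the Stern-Geary equation: Rp = ba*bc / (2.303*icorr*(ba+bc))
ba*bc = 0.047*0.1 = 0.0047
ba+bc = 0.147; 2.303*icorr*(ba+bc) = 2.303*5.917×10^-4*0.147 = 2.0031471×10^-4
Rp = 0.0047 / 2.0031471×10^-4 = 23.5 ohm*cm^2

23.5 ohm*cm^2


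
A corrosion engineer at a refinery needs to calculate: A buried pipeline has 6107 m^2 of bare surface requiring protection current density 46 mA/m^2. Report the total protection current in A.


I = area * current density, then convert mA → A (÷1000)
I = 6107 * 46 / 1000 = 280.92 A

280.92 A


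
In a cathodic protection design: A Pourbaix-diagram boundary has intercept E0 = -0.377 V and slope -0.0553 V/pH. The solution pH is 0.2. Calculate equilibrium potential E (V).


Apply the Pourbaix line equation: E = E0 + slope*pH
E = -0.377 + (-0.0553)*0.2 = -0.377 + (-0.01106) = -0.38806 V
Rounded to 4 decimal places: E = -0.3881 V

-0.3881 V


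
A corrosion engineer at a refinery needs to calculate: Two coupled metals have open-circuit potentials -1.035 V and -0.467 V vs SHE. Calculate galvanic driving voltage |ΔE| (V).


Driving voltage is the absolute potential difference.
|ΔE| = |-1.035 − (-0.467)| = 0.568 V

0.568 V


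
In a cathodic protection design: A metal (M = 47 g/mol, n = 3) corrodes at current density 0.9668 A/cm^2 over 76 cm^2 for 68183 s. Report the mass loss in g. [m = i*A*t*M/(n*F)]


Apply Faraday's law: m = i*A*t*M / (n*F)
Total charge passed Q = i*A*t = 0.9668*76*68183 = 5009868.6544 C
m = Q*M/(n*F) = 5009868.6544*47/(3*96485) = 813.473 g

813.473 g


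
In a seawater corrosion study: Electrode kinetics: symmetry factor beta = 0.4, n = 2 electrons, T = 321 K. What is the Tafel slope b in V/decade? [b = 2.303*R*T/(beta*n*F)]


Apply the Tafel slope relation: b = 2.303*R*T/(beta*n*F)
Numerator: 2.303 * 8.314 * 321 = 6146.23
Denominator: 0.4 * 2 * 96485 = 77188.0
b = 6146.23 / 77188.0 = 0.0796 V/decade

0.0796 V/decade


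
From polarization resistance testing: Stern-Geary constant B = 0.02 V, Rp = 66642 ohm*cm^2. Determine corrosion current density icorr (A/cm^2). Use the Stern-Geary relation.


Apply the Stern-Geary relation: icorr = B / Rp
icorr = 0.02 / 66642 = 3.001×10^-7 A/cm^2

3.001×10^-7 A/cm^2


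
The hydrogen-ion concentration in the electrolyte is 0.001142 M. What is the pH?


pH = −log10[H+]
pH = −log10(0.001142) = 2.94

2.94


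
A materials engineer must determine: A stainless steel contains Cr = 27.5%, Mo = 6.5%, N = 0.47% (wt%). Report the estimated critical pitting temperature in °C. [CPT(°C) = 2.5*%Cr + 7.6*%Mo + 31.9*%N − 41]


Apply the ASTM G48 empirical CPT estimate: CPT(°C) = 2.5*%Cr + 7.6*%Mo + 31.9*%N − 41
2.5*27.5 = 68.75; 7.6*6.5 = 49.4; 31.9*0.47 = 14.993
CPT = 68.75 + 49.4 + 14.993 − 41 = 92.143 °C
Rounded to 0.1 °C: CPT ≈ 92.1 °C

92.1 °C


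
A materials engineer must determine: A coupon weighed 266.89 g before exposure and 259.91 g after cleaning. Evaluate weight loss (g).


Weight loss = initial − final
WL = 266.89 − 259.91 = 6.98 g

6.98 g


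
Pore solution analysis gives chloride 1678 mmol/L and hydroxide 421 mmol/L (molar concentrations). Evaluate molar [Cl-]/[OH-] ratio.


Threshold parameter = [Cl-] / [OH-] (molar basis; both in mmol/L, so units cancel)
Ratio = 1678 / 421 = 3.99

3.99


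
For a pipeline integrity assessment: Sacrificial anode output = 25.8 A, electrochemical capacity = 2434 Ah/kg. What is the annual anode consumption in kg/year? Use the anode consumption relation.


Annual consumption = current * hours per year / capacity
Rate = 25.8 * 8760 / 2434 = 92.9 kg/year

92.9 kg/year


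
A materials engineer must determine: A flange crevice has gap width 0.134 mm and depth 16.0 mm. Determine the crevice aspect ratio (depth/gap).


Aspect ratio = depth / gap
Ratio = 16.0 / 0.134 = 119.4

119.4


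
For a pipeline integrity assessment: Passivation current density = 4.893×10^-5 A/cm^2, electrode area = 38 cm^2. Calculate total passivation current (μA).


I = i_pass * A, then convert A → μA (×10^6)
I = 4.893×10^-5 * 38 * 10^6 = 1859.34 μA

1859.34 μA


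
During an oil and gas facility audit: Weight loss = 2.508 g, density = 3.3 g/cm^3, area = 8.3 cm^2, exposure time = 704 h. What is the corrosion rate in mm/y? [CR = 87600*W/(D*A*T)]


Apply the mm/y weight-loss relation: CR = 87600 * W / (D * A * T)
Numerator: 87600 * 2.508 = 219700.8
Denominator: 3.3 * 8.3 * 704 = 19282.56
CR = 219700.8 / 19282.56 = 11.3938 mm/y

11.3938 mm/y


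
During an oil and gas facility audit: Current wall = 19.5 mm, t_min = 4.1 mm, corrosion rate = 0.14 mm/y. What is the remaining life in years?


Apply the remaining-life relation: RL = (t_current − t_min) / CR
RL = (19.5 − 4.1) / 0.14 = 15.4 / 0.14 = 110.0 years

110.0 years


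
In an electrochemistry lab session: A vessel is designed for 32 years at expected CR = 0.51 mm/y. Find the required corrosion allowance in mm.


Corrosion allowance = CR × design life
CA = 0.51 * 32 = 16.32 mm

16.32 mm


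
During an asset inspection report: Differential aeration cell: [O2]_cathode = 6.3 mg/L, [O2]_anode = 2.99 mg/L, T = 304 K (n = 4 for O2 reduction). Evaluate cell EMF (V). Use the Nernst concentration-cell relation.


Apply the Nernst concentration-cell relation: E = (RT/nF)*ln(C_cathode/C_anode)
RT/nF = 8.314*304/(4*96485) = 0.00654883 V
ln(6.3/2.99) = 0.74528
E = 0.00654883 * 0.74528 = 0.00488 V

0.00488 V


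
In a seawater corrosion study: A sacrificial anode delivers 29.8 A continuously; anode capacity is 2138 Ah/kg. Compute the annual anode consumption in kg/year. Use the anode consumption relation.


Annual consumption = current * hours per year / capacity
Rate = 29.8 * 8760 / 2138 = 122.1 kg/year

122.1 kg/year


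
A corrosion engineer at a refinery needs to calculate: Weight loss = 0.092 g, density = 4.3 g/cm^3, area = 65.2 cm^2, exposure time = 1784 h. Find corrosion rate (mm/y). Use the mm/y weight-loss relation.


Apply the mm/y weight-loss relation: CR = 87600 * W / (D * A * T)
Numerator: 87600 * 0.092 = 8059.2
Denominator: 4.3 * 65.2 * 1784 = 500162.24
CR = 8059.2 / 500162.24 = 0.016113 mm/y

0.016113 mm/y


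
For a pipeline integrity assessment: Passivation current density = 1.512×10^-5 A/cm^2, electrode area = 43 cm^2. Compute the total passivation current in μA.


I = i_pass * A, then convert A → μA (×10^6)
I = 1.512×10^-5 * 43 * 10^6 = 650.16 μA

650.16 μA


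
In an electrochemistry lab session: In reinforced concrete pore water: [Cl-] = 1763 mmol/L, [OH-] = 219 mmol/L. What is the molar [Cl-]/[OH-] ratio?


Threshold parameter = [Cl-] / [OH-] (molar basis; both in mmol/L, so units cancel)
Ratio = 1763 / 219 = 8.05

8.05


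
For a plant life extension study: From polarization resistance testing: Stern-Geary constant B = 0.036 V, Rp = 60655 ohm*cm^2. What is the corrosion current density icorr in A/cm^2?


Apply the Stern-Geary relation: icorr = B / Rp
icorr = 0.036 / 60655 = 5.935×10^-7 A/cm^2

5.935×10^-7 A/cm^2


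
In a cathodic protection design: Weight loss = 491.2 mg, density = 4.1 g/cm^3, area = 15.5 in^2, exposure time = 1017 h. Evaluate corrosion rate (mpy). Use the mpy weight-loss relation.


Apply the mpy weight-loss relation: CR = 534 * W / (D * A * T)
Numerator: 534 * 491.2 = 262300.8
Denominator: 4.1 * 15.5 * 1017 = 64630.35
CR = 262300.8 / 64630.35 = 4.05848 mpy

4.05848 mpy


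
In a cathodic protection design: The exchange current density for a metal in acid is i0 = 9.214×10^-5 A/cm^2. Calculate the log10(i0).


i0 = 9.214×10^-5 A/cm^2
log10(i0) = -4.036

-4.036


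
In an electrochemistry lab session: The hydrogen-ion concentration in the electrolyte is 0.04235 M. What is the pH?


pH = −log10[H+]
pH = −log10(0.04235) = 1.37

1.37


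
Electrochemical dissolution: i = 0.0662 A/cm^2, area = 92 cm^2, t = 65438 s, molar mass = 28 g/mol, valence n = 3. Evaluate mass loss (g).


Apply Faraday's law: m = i*A*t*M / (n*F)
Total charge passed Q = i*A*t = 0.0662*92*65438 = 398543.5952 C
m = Q*M/(n*F) = 398543.5952*28/(3*96485) = 38.5525 g

38.5525 g


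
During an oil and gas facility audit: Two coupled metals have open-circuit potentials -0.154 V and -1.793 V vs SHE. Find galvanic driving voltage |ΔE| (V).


Driving voltage is the absolute potential difference.
|ΔE| = |-0.154 − (-1.793)| = 1.639 V

1.639 V


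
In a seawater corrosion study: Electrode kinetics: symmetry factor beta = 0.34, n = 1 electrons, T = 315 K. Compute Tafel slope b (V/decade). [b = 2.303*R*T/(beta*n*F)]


Apply the Tafel slope relation: b = 2.303*R*T/(beta*n*F)
Numerator: 2.303 * 8.314 * 315 = 6031.35
Denominator: 0.34 * 1 * 96485 = 32804.9
b = 6031.35 / 32804.9 = 0.1839 V/decade

0.1839 V/decade


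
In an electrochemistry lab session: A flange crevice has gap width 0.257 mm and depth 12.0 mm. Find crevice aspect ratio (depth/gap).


Aspect ratio = depth / gap
Ratio = 12.0 / 0.257 = 46.7

46.7


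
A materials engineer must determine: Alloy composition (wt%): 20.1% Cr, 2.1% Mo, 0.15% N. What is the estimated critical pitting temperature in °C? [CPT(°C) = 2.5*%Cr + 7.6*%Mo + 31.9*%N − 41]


Apply the ASTM G48 empirical CPT estimate: CPT(°C) = 2.5*%Cr + 7.6*%Mo + 31.9*%N − 41
2.5*20.1 = 50.25; 7.6*2.1 = 15.96; 31.9*0.15 = 4.785
CPT = 50.25 + 15.96 + 4.785 − 41 = 29.995 °C
Rounded to 0.1 °C: CPT ≈ 30.0 °C

30.0 °C


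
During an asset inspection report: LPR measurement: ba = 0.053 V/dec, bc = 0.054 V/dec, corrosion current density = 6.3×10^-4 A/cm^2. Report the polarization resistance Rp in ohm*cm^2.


Apply the Stern-Geary equation: Rp = ba*bc / (2.303*icorr*(ba+bc))
ba*bc = 0.053*0.054 = 0.002862
ba+bc = 0.107; 2.303*icorr*(ba+bc) = 2.303*6.3×10^-4*0.107 = 1.5524523×10^-4
Rp = 0.002862 / 1.5524523×10^-4 = 18.44 ohm*cm^2

18.44 ohm*cm^2


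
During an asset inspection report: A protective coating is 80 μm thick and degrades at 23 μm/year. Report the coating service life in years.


Service life = thickness / degradation rate
Life = 80 / 23 = 3.5 years

3.5 years


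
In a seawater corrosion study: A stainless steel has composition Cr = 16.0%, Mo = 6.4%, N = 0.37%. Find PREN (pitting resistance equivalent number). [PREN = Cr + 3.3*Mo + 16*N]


Apply the PREN formula: PREN = Cr + 3.3*Mo + 16*N
PREN = 16.0 + 3.3*6.4 + 16*0.37
PREN = 16.0 + 21.12 + 5.92 = 43.04

43.04


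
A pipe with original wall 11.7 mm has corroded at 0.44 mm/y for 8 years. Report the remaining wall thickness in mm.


Remaining wall = original − CR × time
t = 11.7 − 0.44*8 = 11.7 − 3.52 = 8.18 mm

8.18 mm


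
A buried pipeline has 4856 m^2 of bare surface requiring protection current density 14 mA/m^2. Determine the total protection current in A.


I = area * current density, then convert mA → A (÷1000)
I = 4856 * 14 / 1000 = 67.98 A

67.98 A


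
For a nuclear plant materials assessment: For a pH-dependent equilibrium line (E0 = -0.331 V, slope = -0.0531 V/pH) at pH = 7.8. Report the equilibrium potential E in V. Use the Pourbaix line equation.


Apply the Pourbaix line equation: E = E0 + slope*pH
E = -0.331 + (-0.0531)*7.8 = -0.331 + (-0.41418) = -0.74518 V
Rounded to 4 decimal places: E = -0.7452 V

-0.7452 V


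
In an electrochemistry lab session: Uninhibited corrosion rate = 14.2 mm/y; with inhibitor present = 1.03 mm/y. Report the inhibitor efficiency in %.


Apply the inhibitor-efficiency definition: IE = (CR_blank − CR_inh)/CR_blank × 100
IE = (14.2 − 1.03) / 14.2 × 100
IE = 13.17 / 14.2 × 100 = 92.7 %

92.7 %


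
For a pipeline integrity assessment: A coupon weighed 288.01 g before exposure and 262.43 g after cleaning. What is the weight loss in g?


Weight loss = initial − final
WL = 288.01 − 262.43 = 25.58 g

25.58 g


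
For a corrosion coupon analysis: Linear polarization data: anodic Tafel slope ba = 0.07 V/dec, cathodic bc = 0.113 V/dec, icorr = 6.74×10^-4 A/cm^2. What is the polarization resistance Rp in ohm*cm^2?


Apply the Stern-Geary equation: Rp = ba*bc / (2.303*icorr*(ba+bc))
ba*bc = 0.07*0.113 = 0.00791
ba+bc = 0.183; 2.303*icorr*(ba+bc) = 2.303*6.74×10^-4*0.183 = 2.8405663×10^-4
Rp = 0.00791 / 2.8405663×10^-4 = 27.85 ohm*cm^2

27.85 ohm*cm^2


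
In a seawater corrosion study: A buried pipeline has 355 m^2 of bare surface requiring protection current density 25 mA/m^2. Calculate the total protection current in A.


I = area * current density, then convert mA → A (÷1000)
I = 355 * 25 / 1000 = 8.88 A

8.88 A


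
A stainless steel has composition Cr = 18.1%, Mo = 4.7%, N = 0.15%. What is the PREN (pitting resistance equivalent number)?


Apply the PREN formula: PREN = Cr + 3.3*Mo + 16*N
PREN = 18.1 + 3.3*4.7 + 16*0.15
PREN = 18.1 + 15.51 + 2.4 = 36.01

36.01


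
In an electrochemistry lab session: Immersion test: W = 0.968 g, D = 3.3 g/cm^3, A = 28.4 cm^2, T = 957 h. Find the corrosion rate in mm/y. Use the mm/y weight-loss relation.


Apply the mm/y weight-loss relation: CR = 87600 * W / (D * A * T)
Numerator: 87600 * 0.968 = 84796.8
Denominator: 3.3 * 28.4 * 957 = 89690.04
CR = 84796.8 / 89690.04 = 0.9454 mm/y

0.9454 mm/y


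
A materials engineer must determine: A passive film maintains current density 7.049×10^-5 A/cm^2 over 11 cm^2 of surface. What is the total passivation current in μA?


I = i_pass * A, then convert A → μA (×10^6)
I = 7.049×10^-5 * 11 * 10^6 = 775.39 μA

775.39 μA


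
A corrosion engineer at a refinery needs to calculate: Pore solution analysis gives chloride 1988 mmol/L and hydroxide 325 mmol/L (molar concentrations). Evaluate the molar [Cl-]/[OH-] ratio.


Threshold parameter = [Cl-] / [OH-] (molar basis; both in mmol/L, so units cancel)
Ratio = 1988 / 325 = 6.12

6.12


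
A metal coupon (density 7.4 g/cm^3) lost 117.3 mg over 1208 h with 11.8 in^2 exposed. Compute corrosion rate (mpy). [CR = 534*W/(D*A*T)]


Apply the mpy weight-loss relation: CR = 534 * W / (D * A * T)
Numerator: 534 * 117.3 = 62638.2
Denominator: 7.4 * 11.8 * 1208 = 105482.56
CR = 62638.2 / 105482.56 = 0.59383 mpy

0.59383 mpy


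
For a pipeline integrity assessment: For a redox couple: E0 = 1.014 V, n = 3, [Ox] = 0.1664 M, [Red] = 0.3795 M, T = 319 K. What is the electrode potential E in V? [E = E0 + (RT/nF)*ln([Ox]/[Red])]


Apply the Nernst equation: E = E0 + (RT/nF)*ln([Ox]/[Red])
Step 1: RT/nF = 8.314*319/(3*96485) = 0.00916262 V
Step 2: [Ox]/[Red] = 0.1664/0.3795 = 0.438472
Step 3: ln(0.438472) = -0.824459
Step 4: correction = 0.00916262 * -0.824459 = -0.008 V
E = 1.014 + -0.008 = 1.006 V

1.006 V


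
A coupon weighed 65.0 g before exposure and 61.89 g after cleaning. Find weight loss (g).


Weight loss = initial − final
WL = 65.0 − 61.89 = 3.11 g

3.11 g


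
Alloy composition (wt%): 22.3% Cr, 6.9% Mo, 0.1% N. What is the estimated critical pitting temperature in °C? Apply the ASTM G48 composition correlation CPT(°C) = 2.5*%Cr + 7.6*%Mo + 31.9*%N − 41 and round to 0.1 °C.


Apply the ASTM G48 empirical CPT estimate: CPT(°C) = 2.5*%Cr + 7.6*%Mo + 31.9*%N − 41
2.5*22.3 = 55.75; 7.6*6.9 = 52.44; 31.9*0.1 = 3.19
CPT = 55.75 + 52.44 + 3.19 − 41 = 70.38 °C
Rounded to 0.1 °C: CPT ≈ 70.4 °C

70.4 °C


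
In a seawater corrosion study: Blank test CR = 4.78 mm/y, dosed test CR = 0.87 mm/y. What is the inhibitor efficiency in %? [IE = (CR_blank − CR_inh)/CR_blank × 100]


Apply the inhibitor-efficiency definition: IE = (CR_blank − CR_inh)/CR_blank × 100
IE = (4.78 − 0.87) / 4.78 × 100
IE = 3.91 / 4.78 × 100 = 81.8 %

81.8 %


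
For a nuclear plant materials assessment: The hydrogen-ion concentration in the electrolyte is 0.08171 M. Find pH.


pH = −log10[H+]
pH = −log10(0.08171) = 1.09

1.09


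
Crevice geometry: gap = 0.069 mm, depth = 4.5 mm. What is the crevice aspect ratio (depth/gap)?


Aspect ratio = depth / gap
Ratio = 4.5 / 0.069 = 65.2

65.2


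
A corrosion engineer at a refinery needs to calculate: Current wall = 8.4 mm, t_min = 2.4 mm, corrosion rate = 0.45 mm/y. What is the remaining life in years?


Apply the remaining-life relation: RL = (t_current − t_min) / CR
RL = (8.4 − 2.4) / 0.45 = 6.0 / 0.45 = 13.3 years

13.3 years


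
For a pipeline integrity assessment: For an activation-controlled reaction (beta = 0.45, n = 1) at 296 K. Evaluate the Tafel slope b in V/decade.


Apply the Tafel slope relation: b = 2.303*R*T/(beta*n*F)
Numerator: 2.303 * 8.314 * 296 = 5667.55
Denominator: 0.45 * 1 * 96485 = 43418.25
b = 5667.55 / 43418.25 = 0.131 V/decade

0.131 V/decade


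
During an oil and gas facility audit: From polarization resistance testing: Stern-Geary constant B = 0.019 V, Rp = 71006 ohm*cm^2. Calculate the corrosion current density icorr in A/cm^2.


Apply the Stern-Geary relation: icorr = B / Rp
icorr = 0.019 / 71006 = 2.676×10^-7 A/cm^2

2.676×10^-7 A/cm^2


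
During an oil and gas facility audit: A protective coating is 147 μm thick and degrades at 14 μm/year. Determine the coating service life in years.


Service life = thickness / degradation rate
Life = 147 / 14 = 10.5 years

10.5 years


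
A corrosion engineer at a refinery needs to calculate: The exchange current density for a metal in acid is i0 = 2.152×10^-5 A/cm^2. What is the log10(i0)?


i0 = 2.152×10^-5 A/cm^2
log10(i0) = -4.667

-4.667


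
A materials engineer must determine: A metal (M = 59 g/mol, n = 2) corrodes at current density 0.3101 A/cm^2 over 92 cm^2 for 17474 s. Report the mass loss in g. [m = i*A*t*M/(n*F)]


Apply Faraday's law: m = i*A*t*M / (n*F)
Total charge passed Q = i*A*t = 0.3101*92*17474 = 498519.2408 C
m = Q*M/(n*F) = 498519.2408*59/(2*96485) = 152.42077 g

152.42077 g


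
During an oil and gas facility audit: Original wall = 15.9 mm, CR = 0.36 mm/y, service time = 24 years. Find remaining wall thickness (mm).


Remaining wall = original − CR × time
t = 15.9 − 0.36*24 = 15.9 − 8.64 = 7.26 mm

7.26 mm


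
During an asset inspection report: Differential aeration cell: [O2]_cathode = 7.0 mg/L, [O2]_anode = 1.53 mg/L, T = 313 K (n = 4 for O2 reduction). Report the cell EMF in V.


Apply the Nernst concentration-cell relation: E = (RT/nF)*ln(C_cathode/C_anode)
RT/nF = 8.314*313/(4*96485) = 0.00674271 V
ln(7.0/1.53) = 1.52064
E = 0.00674271 * 1.52064 = 0.01025 V

0.01025 V


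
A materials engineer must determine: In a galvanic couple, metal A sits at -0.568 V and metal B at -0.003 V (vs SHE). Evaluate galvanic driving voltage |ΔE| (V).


Driving voltage is the absolute potential difference.
|ΔE| = |-0.568 − (-0.003)| = 0.565 V

0.565 V


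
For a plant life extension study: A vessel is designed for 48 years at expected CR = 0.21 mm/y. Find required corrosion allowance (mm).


Corrosion allowance = CR × design life
CA = 0.21 * 48 = 10.08 mm

10.08 mm


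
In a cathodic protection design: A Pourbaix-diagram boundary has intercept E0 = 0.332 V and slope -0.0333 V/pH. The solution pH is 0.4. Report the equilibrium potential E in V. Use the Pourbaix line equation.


Apply the Pourbaix line equation: E = E0 + slope*pH
E = 0.332 + (-0.0333)*0.4 = 0.332 + (-0.01332) = 0.31868 V
Rounded to 3 decimal places: E = 0.319 V

0.319 V


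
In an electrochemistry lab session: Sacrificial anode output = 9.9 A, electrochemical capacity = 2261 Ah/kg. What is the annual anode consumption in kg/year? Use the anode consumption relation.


Annual consumption = current * hours per year / capacity
Rate = 9.9 * 8760 / 2261 = 38.4 kg/year

38.4 kg/year


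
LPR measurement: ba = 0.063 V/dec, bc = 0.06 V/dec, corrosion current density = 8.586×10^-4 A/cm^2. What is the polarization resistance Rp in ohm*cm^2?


Apply the Stern-Geary equation: Rp = ba*bc / (2.303*icorr*(ba+bc))
ba*bc = 0.063*0.06 = 0.00378
ba+bc = 0.123; 2.303*icorr*(ba+bc) = 2.303*8.586×10^-4*0.123 = 2.4321476×10^-4
Rp = 0.00378 / 2.4321476×10^-4 = 15.54 ohm*cm^2

15.54 ohm*cm^2


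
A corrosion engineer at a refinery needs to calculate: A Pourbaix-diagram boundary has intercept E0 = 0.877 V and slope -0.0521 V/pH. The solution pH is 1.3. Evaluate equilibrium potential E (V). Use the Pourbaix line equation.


Apply the Pourbaix line equation: E = E0 + slope*pH
E = 0.877 + (-0.0521)*1.3 = 0.877 + (-0.06773) = 0.80927 V
Rounded to 3 decimal places: E = 0.809 V

0.809 V


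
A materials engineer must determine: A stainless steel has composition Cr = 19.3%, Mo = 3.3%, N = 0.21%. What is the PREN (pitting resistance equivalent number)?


Apply the PREN formula: PREN = Cr + 3.3*Mo + 16*N
PREN = 19.3 + 3.3*3.3 + 16*0.21
PREN = 19.3 + 10.89 + 3.36 = 33.55

33.55


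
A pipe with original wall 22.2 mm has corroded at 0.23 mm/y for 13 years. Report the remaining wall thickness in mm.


Remaining wall = original − CR × time
t = 22.2 − 0.23*13 = 22.2 − 2.99 = 19.21 mm

19.21 mm


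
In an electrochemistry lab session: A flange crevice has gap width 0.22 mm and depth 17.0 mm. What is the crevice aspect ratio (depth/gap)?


Aspect ratio = depth / gap
Ratio = 17.0 / 0.22 = 77.3

77.3


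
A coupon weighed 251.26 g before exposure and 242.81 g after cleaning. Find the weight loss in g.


Weight loss = initial − final
WL = 251.26 − 242.81 = 8.45 g

8.45 g


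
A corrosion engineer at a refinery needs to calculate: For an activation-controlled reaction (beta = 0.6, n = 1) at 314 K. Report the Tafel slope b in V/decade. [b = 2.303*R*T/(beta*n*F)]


Apply the Tafel slope relation: b = 2.303*R*T/(beta*n*F)
Numerator: 2.303 * 8.314 * 314 = 6012.2
Denominator: 0.6 * 1 * 96485 = 57891.0
b = 6012.2 / 57891.0 = 0.104 V/decade

0.104 V/decade


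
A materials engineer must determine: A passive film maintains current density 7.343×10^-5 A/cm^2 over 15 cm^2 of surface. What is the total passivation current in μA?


I = i_pass * A, then convert A → μA (×10^6)
I = 7.343×10^-5 * 15 * 10^6 = 1101.45 μA

1101.45 μA


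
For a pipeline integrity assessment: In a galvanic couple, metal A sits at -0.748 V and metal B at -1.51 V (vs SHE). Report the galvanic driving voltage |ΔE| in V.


Driving voltage is the absolute potential difference.
|ΔE| = |-0.748 − (-1.51)| = 0.762 V

0.762 V
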